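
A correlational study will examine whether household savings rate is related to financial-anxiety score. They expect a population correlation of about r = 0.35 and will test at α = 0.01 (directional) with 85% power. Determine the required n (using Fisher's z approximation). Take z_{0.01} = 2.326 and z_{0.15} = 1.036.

Fisher's z: C = ½·ln((1+r)/(1−r)) = ½·ln(2.0769) = 0.3654.
n = ((z_{α} + z_β)/C)² + 3.
(2.326 + 1.036) / 0.3654 = 3.362 / 0.3654 = 9.201.
n = 9.201² + 3 = 84.66 + 3 = 87.7.
Round up.

n = 88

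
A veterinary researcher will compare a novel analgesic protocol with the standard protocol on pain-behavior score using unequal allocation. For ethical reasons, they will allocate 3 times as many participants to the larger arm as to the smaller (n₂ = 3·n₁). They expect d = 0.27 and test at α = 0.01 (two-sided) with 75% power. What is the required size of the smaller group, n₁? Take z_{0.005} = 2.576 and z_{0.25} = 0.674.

n₁ = 194

With allocation ratio k = n₂/n₁ = 3, Var(x̄₁−x̄₂) = σ²(1/n₁ + 1/(k·n₁)) = σ²·(k+1)/(k·n₁).
So n₁ = (1 + 1/k)·((z_{α/2} + z_β)/d)² = 1.333 × (3.250/0.27)².
n₁ = 1.333 × 144.89 = 193.2.
Round up: n₁ = 194, giving n₂ = 3 × 194 = 582.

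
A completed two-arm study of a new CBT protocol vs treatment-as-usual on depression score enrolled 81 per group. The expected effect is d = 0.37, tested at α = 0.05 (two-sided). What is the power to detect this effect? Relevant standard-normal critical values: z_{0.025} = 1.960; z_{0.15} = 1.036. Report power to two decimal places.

For two equal groups, power = Φ(d·√(n/2) − z_{α/2}).
d·√(n/2) = 0.37 × √(81/2) = 0.37 × 6.364 = 2.355.
z_β = 2.355 − 1.960 = 0.395.
Power = Φ(0.395) = 0.653.

power ≈ 0.65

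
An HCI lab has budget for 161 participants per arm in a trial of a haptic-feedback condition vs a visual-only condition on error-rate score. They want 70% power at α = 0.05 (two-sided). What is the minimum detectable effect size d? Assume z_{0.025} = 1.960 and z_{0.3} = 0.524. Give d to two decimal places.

d_min ≈ 0.28

For two independent groups of n = 161 each: d_min = (z_{α/2} + z_β)·√(2/n).
z-sum = 1.960 + 0.524 = 2.484.
d_min = 2.484 × √(2/161) = 2.484 × 0.1115 = 0.277.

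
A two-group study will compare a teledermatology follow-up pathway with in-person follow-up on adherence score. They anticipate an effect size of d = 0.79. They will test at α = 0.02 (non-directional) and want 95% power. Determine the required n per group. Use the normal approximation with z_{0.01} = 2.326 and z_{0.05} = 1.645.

n = 51 per group

For two independent groups with equal n: n = 2·((z_{α/2} + z_β) / d)².
z_{α/2} + z_β = 2.326 + 1.645 = 3.971.
n = 2 × (3.971 / 0.79)² = 2 × 5.027² = 2 × 25.27 = 50.5.
Round up to the next whole participant.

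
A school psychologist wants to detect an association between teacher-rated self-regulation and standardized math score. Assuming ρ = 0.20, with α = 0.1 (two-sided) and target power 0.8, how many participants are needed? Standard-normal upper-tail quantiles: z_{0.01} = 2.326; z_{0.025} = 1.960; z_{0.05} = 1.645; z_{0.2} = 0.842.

Fisher's z: C = ½·ln((1+r)/(1−r)) = ½·ln(1.5000) = 0.2027.
n = ((z_{α/2} + z_β)/C)² + 3.
(1.645 + 0.842) / 0.2027 = 2.487 / 0.2027 = 12.269.
n = 12.269² + 3 = 150.54 + 3 = 153.5.
Round up.

n = 154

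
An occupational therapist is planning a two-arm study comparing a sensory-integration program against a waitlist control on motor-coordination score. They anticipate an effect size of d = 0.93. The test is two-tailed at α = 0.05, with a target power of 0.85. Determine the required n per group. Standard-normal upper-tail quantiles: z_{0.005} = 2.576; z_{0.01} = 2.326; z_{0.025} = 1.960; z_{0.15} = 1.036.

For two independent groups with equal n: n = 2·((z_{α/2} + z_β) / d)².
z_{α/2} + z_β = 1.960 + 1.036 = 2.996.
n = 2 × (2.996 / 0.93)² = 2 × 3.222² = 2 × 10.38 = 20.8.
Round up to the next whole participant.

n = 21 per group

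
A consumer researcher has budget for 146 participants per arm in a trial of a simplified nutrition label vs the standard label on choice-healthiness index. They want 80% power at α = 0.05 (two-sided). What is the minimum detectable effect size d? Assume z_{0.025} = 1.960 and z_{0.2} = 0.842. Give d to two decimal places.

d_min ≈ 0.33

For two independent groups of n = 146 each: d_min = (z_{α/2} + z_β)·√(2/n).
z-sum = 1.960 + 0.842 = 2.802.
d_min = 2.802 × √(2/146) = 2.802 × 0.1170 = 0.328.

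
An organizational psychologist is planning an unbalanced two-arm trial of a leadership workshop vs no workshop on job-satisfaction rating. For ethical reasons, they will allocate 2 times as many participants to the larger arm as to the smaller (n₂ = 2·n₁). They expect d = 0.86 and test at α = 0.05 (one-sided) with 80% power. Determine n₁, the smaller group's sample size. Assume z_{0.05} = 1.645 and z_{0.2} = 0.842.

n₁ = 13

With allocation ratio k = n₂/n₁ = 2, Var(x̄₁−x̄₂) = σ²(1/n₁ + 1/(k·n₁)) = σ²·(k+1)/(k·n₁).
So n₁ = (1 + 1/k)·((z_{α} + z_β)/d)² = 1.500 × (2.487/0.86)².
n₁ = 1.500 × 8.36 = 12.5.
Round up: n₁ = 13, giving n₂ = 2 × 13 = 26.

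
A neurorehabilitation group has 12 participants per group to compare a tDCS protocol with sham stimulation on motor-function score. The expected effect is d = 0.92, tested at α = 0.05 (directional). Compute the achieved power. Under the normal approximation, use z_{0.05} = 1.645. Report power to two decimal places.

power ≈ 0.73

For two equal groups, power = Φ(d·√(n/2) − z_{α}).
d·√(n/2) = 0.92 × √(12/2) = 0.92 × 2.449 = 2.254.
z_β = 2.254 − 1.645 = 0.609.
Power = Φ(0.609) = 0.729.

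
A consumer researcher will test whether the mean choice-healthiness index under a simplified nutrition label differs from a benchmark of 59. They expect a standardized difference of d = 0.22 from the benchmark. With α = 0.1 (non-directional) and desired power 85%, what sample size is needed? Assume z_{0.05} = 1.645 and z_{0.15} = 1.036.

For a one-sample test: n = ((z_{α/2} + z_β) / d)².
z_{α/2} + z_β = 1.645 + 1.036 = 2.681.
n = (2.681 / 0.22)² = 12.186² = 148.51.
Round up.

n = 149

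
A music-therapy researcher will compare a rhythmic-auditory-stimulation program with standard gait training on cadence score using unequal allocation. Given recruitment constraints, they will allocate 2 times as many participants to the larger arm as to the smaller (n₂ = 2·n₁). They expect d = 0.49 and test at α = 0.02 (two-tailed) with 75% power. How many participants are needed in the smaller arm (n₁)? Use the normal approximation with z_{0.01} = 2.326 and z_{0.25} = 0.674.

n₁ = 57

With allocation ratio k = n₂/n₁ = 2, Var(x̄₁−x̄₂) = σ²(1/n₁ + 1/(k·n₁)) = σ²·(k+1)/(k·n₁).
So n₁ = (1 + 1/k)·((z_{α/2} + z_β)/d)² = 1.500 × (3.000/0.49)².
n₁ = 1.500 × 37.48 = 56.2.
Round up: n₁ = 57, giving n₂ = 2 × 57 = 114.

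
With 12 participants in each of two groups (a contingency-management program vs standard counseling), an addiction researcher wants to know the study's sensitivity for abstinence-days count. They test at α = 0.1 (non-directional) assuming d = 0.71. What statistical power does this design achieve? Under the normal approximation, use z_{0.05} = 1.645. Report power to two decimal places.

power ≈ 0.54

For two equal groups, power = Φ(d·√(n/2) − z_{α/2}).
d·√(n/2) = 0.71 × √(12/2) = 0.71 × 2.449 = 1.739.
z_β = 1.739 − 1.645 = 0.094.
Power = Φ(0.094) = 0.538.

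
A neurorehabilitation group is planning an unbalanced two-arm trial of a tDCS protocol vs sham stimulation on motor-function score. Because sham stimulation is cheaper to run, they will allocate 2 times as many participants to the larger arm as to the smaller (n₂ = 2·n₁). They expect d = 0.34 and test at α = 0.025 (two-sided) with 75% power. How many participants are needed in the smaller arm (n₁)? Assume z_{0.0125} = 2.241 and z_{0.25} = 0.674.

With allocation ratio k = n₂/n₁ = 2, Var(x̄₁−x̄₂) = σ²(1/n₁ + 1/(k·n₁)) = σ²·(k+1)/(k·n₁).
So n₁ = (1 + 1/k)·((z_{α/2} + z_β)/d)² = 1.500 × (2.915/0.34)².
n₁ = 1.500 × 73.51 = 110.3.
Round up: n₁ = 111, giving n₂ = 2 × 111 = 222.

n₁ = 111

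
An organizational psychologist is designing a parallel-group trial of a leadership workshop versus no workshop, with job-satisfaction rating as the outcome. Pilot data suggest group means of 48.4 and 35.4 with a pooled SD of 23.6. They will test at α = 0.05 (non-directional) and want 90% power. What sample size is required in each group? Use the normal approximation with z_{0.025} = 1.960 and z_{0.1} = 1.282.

Cohen's d = |M₁ − M₂| / SD_pooled = |48.4 − 35.4| / 23.6 = 13.0 / 23.6 = 0.551.
For two independent groups with equal n: n = 2·((z_{α/2} + z_β) / d)².
z_{α/2} + z_β = 1.960 + 1.282 = 3.242.
n = 2 × (3.242 / 0.551)² = 2 × 5.884² = 2 × 34.62 = 69.2.
Round up to the next whole participant.

n = 70 per group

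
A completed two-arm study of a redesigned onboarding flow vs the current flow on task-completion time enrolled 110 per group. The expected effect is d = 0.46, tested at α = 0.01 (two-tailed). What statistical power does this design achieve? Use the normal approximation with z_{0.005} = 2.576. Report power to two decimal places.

power ≈ 0.80

For two equal groups, power = Φ(d·√(n/2) − z_{α/2}).
d·√(n/2) = 0.46 × √(110/2) = 0.46 × 7.416 = 3.411.
z_β = 3.411 − 2.576 = 0.835.
Power = Φ(0.835) = 0.798.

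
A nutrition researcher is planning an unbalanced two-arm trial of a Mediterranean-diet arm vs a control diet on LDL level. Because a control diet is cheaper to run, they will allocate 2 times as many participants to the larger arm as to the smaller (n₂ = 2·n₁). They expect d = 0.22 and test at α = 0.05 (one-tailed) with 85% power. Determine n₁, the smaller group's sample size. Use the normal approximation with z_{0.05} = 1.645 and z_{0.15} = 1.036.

With allocation ratio k = n₂/n₁ = 2, Var(x̄₁−x̄₂) = σ²(1/n₁ + 1/(k·n₁)) = σ²·(k+1)/(k·n₁).
So n₁ = (1 + 1/k)·((z_{α} + z_β)/d)² = 1.500 × (2.681/0.22)².
n₁ = 1.500 × 148.51 = 222.8.
Round up: n₁ = 223, giving n₂ = 2 × 223 = 446.

n₁ = 223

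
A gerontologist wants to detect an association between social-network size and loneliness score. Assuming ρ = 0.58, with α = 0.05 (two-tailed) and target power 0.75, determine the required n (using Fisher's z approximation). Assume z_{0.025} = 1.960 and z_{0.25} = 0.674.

n = 19

Fisher's z: C = ½·ln((1+r)/(1−r)) = ½·ln(3.7619) = 0.6625.
n = ((z_{α/2} + z_β)/C)² + 3.
(1.960 + 0.674) / 0.6625 = 2.634 / 0.6625 = 3.976.
n = 3.976² + 3 = 15.81 + 3 = 18.8.
Round up.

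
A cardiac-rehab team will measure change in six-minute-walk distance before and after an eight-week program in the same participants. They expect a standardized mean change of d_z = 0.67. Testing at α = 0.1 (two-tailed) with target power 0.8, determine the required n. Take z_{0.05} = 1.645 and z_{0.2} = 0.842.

n = 14 pairs

For a paired (one-sample on differences) test: n = ((z_{α/2} + z_β) / d)².
z_{α/2} + z_β = 1.645 + 0.842 = 2.487.
n = (2.487 / 0.67)² = 3.712² = 13.78.
Round up.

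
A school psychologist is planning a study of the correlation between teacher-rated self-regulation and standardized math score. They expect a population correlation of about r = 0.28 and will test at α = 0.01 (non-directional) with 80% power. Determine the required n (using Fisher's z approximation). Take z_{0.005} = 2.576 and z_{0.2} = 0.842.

n = 145

Fisher's z: C = ½·ln((1+r)/(1−r)) = ½·ln(1.7778) = 0.2877.
n = ((z_{α/2} + z_β)/C)² + 3.
(2.576 + 0.842) / 0.2877 = 3.418 / 0.2877 = 11.880.
n = 11.880² + 3 = 141.14 + 3 = 144.1.
Round up.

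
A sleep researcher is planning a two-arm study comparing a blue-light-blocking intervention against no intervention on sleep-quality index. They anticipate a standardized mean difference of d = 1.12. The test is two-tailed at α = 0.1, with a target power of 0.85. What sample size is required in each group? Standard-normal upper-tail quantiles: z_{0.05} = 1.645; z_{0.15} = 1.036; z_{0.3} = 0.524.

n = 12 per group

For two independent groups with equal n: n = 2·((z_{α/2} + z_β) / d)².
z_{α/2} + z_β = 1.645 + 1.036 = 2.681.
n = 2 × (2.681 / 1.12)² = 2 × 2.394² = 2 × 5.73 = 11.5.
Round up to the next whole participant.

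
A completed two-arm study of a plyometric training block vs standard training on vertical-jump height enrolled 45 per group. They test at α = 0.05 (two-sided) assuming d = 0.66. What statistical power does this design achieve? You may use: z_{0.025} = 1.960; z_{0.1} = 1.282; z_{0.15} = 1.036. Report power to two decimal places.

power ≈ 0.88

For two equal groups, power = Φ(d·√(n/2) − z_{α/2}).
d·√(n/2) = 0.66 × √(45/2) = 0.66 × 4.743 = 3.131.
z_β = 3.131 − 1.960 = 1.171.
Power = Φ(1.171) = 0.879.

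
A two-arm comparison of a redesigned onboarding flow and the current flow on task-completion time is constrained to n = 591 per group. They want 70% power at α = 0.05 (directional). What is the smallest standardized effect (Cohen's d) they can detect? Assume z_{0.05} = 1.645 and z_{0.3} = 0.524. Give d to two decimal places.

d_min ≈ 0.13

For two independent groups of n = 591 each: d_min = (z_{α} + z_β)·√(2/n).
z-sum = 1.645 + 0.524 = 2.169.
d_min = 2.169 × √(2/591) = 2.169 × 0.0582 = 0.126.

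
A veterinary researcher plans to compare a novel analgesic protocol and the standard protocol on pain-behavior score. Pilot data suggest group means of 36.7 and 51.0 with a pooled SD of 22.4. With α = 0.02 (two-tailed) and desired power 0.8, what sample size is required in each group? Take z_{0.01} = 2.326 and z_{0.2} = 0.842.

Cohen's d = |M₁ − M₂| / SD_pooled = |36.7 − 51.0| / 22.4 = 14.3 / 22.4 = 0.638.
For two independent groups with equal n: n = 2·((z_{α/2} + z_β) / d)².
z_{α/2} + z_β = 2.326 + 0.842 = 3.168.
n = 2 × (3.168 / 0.638)² = 2 × 4.966² = 2 × 24.66 = 49.3.
Round up to the next whole participant.

n = 50 per group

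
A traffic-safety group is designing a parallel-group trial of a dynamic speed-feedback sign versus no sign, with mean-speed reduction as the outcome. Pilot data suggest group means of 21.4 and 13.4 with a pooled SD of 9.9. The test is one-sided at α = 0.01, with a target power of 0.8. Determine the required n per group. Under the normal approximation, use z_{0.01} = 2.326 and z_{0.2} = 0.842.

Cohen's d = |M₁ − M₂| / SD_pooled = |21.4 − 13.4| / 9.9 = 8.0 / 9.9 = 0.808.
For two independent groups with equal n: n = 2·((z_{α} + z_β) / d)².
z_{α} + z_β = 2.326 + 0.842 = 3.168.
n = 2 × (3.168 / 0.808)² = 2 × 3.921² = 2 × 15.37 = 30.7.
Round up to the next whole participant.

n = 31 per group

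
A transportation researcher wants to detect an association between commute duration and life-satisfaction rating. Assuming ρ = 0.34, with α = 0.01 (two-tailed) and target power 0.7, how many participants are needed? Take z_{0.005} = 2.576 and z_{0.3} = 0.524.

Fisher's z: C = ½·ln((1+r)/(1−r)) = ½·ln(2.0303) = 0.3541.
n = ((z_{α/2} + z_β)/C)² + 3.
(2.576 + 0.524) / 0.3541 = 3.100 / 0.3541 = 8.755.
n = 8.755² + 3 = 76.64 + 3 = 79.6.
Round up.

n = 80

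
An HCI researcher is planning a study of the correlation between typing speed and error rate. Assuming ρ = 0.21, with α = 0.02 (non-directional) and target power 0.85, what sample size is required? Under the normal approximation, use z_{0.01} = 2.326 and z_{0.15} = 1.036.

n = 252

Fisher's z: C = ½·ln((1+r)/(1−r)) = ½·ln(1.5316) = 0.2132.
n = ((z_{α/2} + z_β)/C)² + 3.
(2.326 + 1.036) / 0.2132 = 3.362 / 0.2132 = 15.769.
n = 15.769² + 3 = 248.67 + 3 = 251.7.
Round up.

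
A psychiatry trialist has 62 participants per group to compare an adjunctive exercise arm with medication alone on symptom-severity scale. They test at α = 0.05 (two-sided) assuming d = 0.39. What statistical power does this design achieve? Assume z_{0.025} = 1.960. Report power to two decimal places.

power ≈ 0.58

For two equal groups, power = Φ(d·√(n/2) − z_{α/2}).
d·√(n/2) = 0.39 × √(62/2) = 0.39 × 5.568 = 2.171.
z_β = 2.171 − 1.960 = 0.211.
Power = Φ(0.211) = 0.584.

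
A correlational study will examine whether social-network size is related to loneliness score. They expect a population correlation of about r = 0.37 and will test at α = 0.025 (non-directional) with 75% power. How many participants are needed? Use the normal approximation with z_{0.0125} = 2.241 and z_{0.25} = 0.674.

Fisher's z: C = ½·ln((1+r)/(1−r)) = ½·ln(2.1746) = 0.3884.
n = ((z_{α/2} + z_β)/C)² + 3.
(2.241 + 0.674) / 0.3884 = 2.915 / 0.3884 = 7.505.
n = 7.505² + 3 = 56.33 + 3 = 59.3.
Round up.

n = 60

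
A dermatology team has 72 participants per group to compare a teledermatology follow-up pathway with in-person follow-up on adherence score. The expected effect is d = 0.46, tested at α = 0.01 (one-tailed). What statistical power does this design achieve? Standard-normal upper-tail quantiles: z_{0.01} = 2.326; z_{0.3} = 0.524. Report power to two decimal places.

For two equal groups, power = Φ(d·√(n/2) − z_{α}).
d·√(n/2) = 0.46 × √(72/2) = 0.46 × 6.000 = 2.760.
z_β = 2.760 − 2.326 = 0.434.
Power = Φ(0.434) = 0.668.

power ≈ 0.67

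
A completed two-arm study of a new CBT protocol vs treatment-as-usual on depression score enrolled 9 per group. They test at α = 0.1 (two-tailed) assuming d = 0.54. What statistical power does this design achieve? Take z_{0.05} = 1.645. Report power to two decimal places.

For two equal groups, power = Φ(d·√(n/2) − z_{α/2}).
d·√(n/2) = 0.54 × √(9/2) = 0.54 × 2.121 = 1.146.
z_β = 1.146 − 1.645 = -0.499.
Power = Φ(-0.499) = 0.309.

power ≈ 0.31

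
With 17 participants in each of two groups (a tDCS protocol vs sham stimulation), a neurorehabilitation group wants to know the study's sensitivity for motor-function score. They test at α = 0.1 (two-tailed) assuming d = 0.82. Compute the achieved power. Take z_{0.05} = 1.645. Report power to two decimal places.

For two equal groups, power = Φ(d·√(n/2) − z_{α/2}).
d·√(n/2) = 0.82 × √(17/2) = 0.82 × 2.915 = 2.391.
z_β = 2.391 − 1.645 = 0.746.
Power = Φ(0.746) = 0.772.

power ≈ 0.77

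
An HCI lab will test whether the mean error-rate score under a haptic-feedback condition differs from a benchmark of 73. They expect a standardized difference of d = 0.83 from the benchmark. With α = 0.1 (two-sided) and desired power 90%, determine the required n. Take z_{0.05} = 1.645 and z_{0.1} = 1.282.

n = 13

For a one-sample test: n = ((z_{α/2} + z_β) / d)².
z_{α/2} + z_β = 1.645 + 1.282 = 2.927.
n = (2.927 / 0.83)² = 3.527² = 12.44.
Round up.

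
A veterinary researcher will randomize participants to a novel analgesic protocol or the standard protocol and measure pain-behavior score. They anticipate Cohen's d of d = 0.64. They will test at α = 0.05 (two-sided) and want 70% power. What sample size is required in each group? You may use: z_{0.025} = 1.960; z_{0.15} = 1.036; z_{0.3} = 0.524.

For two independent groups with equal n: n = 2·((z_{α/2} + z_β) / d)².
z_{α/2} + z_β = 1.960 + 0.524 = 2.484.
n = 2 × (2.484 / 0.64)² = 2 × 3.881² = 2 × 15.06 = 30.1.
Round up to the next whole participant.

n = 31 per group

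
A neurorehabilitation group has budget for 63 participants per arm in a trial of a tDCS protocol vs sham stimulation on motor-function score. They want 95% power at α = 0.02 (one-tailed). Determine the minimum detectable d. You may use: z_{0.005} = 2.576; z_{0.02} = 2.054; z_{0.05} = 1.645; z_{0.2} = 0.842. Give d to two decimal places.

d_min ≈ 0.66

For two independent groups of n = 63 each: d_min = (z_{α} + z_β)·√(2/n).
z-sum = 2.054 + 1.645 = 3.699.
d_min = 3.699 × √(2/63) = 3.699 × 0.1782 = 0.659.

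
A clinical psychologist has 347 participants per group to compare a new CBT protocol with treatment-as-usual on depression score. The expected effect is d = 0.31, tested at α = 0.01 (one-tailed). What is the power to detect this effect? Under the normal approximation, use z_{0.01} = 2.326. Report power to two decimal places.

power ≈ 0.96

For two equal groups, power = Φ(d·√(n/2) − z_{α}).
d·√(n/2) = 0.31 × √(347/2) = 0.31 × 13.172 = 4.083.
z_β = 4.083 − 2.326 = 1.757.
Power = Φ(1.757) = 0.961.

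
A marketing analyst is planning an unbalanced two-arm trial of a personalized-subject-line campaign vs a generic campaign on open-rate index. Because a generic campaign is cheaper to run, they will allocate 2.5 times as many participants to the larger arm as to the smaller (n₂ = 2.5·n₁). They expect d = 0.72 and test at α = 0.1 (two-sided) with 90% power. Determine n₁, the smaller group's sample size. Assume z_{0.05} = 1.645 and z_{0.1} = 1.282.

n₁ = 24

With allocation ratio k = n₂/n₁ = 2.5, Var(x̄₁−x̄₂) = σ²(1/n₁ + 1/(k·n₁)) = σ²·(k+1)/(k·n₁).
So n₁ = (1 + 1/k)·((z_{α/2} + z_β)/d)² = 1.400 × (2.927/0.72)².
n₁ = 1.400 × 16.53 = 23.1.
Round up: n₁ = 24, giving n₂ = 2.5 × 24 = 60.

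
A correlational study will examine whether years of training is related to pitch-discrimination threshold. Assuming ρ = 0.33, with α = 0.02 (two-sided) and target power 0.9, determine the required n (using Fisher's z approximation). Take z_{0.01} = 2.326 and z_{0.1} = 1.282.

n = 114

Fisher's z: C = ½·ln((1+r)/(1−r)) = ½·ln(1.9851) = 0.3428.
n = ((z_{α/2} + z_β)/C)² + 3.
(2.326 + 1.282) / 0.3428 = 3.608 / 0.3428 = 10.525.
n = 10.525² + 3 = 110.78 + 3 = 113.8.
Round up.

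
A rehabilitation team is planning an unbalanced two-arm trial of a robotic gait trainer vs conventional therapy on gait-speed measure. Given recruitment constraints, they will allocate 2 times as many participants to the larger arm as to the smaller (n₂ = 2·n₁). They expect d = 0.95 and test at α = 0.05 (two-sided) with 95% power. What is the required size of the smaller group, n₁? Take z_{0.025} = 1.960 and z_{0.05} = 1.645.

With allocation ratio k = n₂/n₁ = 2, Var(x̄₁−x̄₂) = σ²(1/n₁ + 1/(k·n₁)) = σ²·(k+1)/(k·n₁).
So n₁ = (1 + 1/k)·((z_{α/2} + z_β)/d)² = 1.500 × (3.605/0.95)².
n₁ = 1.500 × 14.40 = 21.6.
Round up: n₁ = 22, giving n₂ = 2 × 22 = 44.

n₁ = 22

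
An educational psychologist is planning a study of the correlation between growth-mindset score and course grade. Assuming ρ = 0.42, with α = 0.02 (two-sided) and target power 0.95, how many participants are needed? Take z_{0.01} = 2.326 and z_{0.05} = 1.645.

n = 82

Fisher's z: C = ½·ln((1+r)/(1−r)) = ½·ln(2.4483) = 0.4477.
n = ((z_{α/2} + z_β)/C)² + 3.
(2.326 + 1.645) / 0.4477 = 3.971 / 0.4477 = 8.870.
n = 8.870² + 3 = 78.67 + 3 = 81.7.
Round up.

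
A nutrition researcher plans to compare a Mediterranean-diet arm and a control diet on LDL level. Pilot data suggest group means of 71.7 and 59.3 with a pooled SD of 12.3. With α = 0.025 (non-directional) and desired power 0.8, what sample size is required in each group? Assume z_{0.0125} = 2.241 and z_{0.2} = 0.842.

n = 19 per group

Cohen's d = |M₁ − M₂| / SD_pooled = |71.7 − 59.3| / 12.3 = 12.4 / 12.3 = 1.008.
For two independent groups with equal n: n = 2·((z_{α/2} + z_β) / d)².
z_{α/2} + z_β = 2.241 + 0.842 = 3.083.
n = 2 × (3.083 / 1.008)² = 2 × 3.059² = 2 × 9.35 = 18.7.
Round up to the next whole participant.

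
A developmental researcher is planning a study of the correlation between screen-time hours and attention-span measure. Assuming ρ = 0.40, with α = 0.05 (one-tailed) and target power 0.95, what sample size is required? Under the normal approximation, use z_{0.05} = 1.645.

n = 64

Fisher's z: C = ½·ln((1+r)/(1−r)) = ½·ln(2.3333) = 0.4236.
n = ((z_{α} + z_β)/C)² + 3.
(1.645 + 1.645) / 0.4236 = 3.290 / 0.4236 = 7.767.
n = 7.767² + 3 = 60.32 + 3 = 63.3.
Round up.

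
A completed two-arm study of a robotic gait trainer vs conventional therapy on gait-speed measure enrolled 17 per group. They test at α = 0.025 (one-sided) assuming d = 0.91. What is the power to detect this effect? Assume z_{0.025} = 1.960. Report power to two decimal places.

power ≈ 0.76

For two equal groups, power = Φ(d·√(n/2) − z_{α}).
d·√(n/2) = 0.91 × √(17/2) = 0.91 × 2.915 = 2.653.
z_β = 2.653 − 1.960 = 0.693.
Power = Φ(0.693) = 0.756.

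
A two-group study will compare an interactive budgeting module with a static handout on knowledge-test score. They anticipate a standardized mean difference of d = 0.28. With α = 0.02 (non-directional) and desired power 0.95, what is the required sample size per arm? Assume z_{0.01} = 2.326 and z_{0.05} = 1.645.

n = 403 per group

For two independent groups with equal n: n = 2·((z_{α/2} + z_β) / d)².
z_{α/2} + z_β = 2.326 + 1.645 = 3.971.
n = 2 × (3.971 / 0.28)² = 2 × 14.182² = 2 × 201.13 = 402.3.
Round up to the next whole participant.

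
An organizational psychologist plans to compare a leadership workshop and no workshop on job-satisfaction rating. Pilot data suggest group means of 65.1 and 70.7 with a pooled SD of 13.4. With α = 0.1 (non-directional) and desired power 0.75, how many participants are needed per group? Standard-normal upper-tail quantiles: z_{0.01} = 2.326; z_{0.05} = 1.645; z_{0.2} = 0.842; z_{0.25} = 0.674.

n = 62 per group

Cohen's d = |M₁ − M₂| / SD_pooled = |65.1 − 70.7| / 13.4 = 5.6 / 13.4 = 0.418.
For two independent groups with equal n: n = 2·((z_{α/2} + z_β) / d)².
z_{α/2} + z_β = 1.645 + 0.674 = 2.319.
n = 2 × (2.319 / 0.418)² = 2 × 5.548² = 2 × 30.78 = 61.6.
Round up to the next whole participant.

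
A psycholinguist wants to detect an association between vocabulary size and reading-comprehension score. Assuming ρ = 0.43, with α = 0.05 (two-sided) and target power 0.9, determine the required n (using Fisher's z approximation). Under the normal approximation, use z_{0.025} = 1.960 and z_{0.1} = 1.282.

n = 53

Fisher's z: C = ½·ln((1+r)/(1−r)) = ½·ln(2.5088) = 0.4599.
n = ((z_{α/2} + z_β)/C)² + 3.
(1.960 + 1.282) / 0.4599 = 3.242 / 0.4599 = 7.049.
n = 7.049² + 3 = 49.69 + 3 = 52.7.
Round up.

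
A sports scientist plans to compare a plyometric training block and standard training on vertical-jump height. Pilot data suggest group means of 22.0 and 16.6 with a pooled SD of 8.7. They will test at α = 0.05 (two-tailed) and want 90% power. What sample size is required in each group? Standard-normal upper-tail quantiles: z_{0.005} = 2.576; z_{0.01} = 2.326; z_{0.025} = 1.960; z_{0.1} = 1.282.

n = 55 per group

Cohen's d = |M₁ − M₂| / SD_pooled = |22.0 − 16.6| / 8.7 = 5.4 / 8.7 = 0.621.
For two independent groups with equal n: n = 2·((z_{α/2} + z_β) / d)².
z_{α/2} + z_β = 1.960 + 1.282 = 3.242.
n = 2 × (3.242 / 0.621)² = 2 × 5.221² = 2 × 27.25 = 54.5.
Round up to the next whole participant.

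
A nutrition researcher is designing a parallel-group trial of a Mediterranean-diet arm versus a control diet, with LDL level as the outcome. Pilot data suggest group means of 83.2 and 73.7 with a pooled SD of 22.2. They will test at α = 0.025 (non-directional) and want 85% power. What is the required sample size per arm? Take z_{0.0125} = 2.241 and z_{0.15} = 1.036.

Cohen's d = |M₁ − M₂| / SD_pooled = |83.2 − 73.7| / 22.2 = 9.5 / 22.2 = 0.428.
For two independent groups with equal n: n = 2·((z_{α/2} + z_β) / d)².
z_{α/2} + z_β = 2.241 + 1.036 = 3.277.
n = 2 × (3.277 / 0.428)² = 2 × 7.657² = 2 × 58.62 = 117.2.
Round up to the next whole participant.

n = 118 per group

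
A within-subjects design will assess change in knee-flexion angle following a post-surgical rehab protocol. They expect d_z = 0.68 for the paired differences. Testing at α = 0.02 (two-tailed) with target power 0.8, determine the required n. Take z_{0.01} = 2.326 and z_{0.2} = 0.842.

n = 22 pairs

For a paired (one-sample on differences) test: n = ((z_{α/2} + z_β) / d)².
z_{α/2} + z_β = 2.326 + 0.842 = 3.168.
n = (3.168 / 0.68)² = 4.659² = 21.70.
Round up.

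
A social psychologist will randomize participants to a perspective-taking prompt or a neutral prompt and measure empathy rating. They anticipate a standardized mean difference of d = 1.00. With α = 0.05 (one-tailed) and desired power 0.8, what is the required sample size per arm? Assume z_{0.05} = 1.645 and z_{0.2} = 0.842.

For two independent groups with equal n: n = 2·((z_{α} + z_β) / d)².
z_{α} + z_β = 1.645 + 0.842 = 2.487.
n = 2 × (2.487 / 1.00)² = 2 × 2.487² = 2 × 6.19 = 12.4.
Round up to the next whole participant.

n = 13 per group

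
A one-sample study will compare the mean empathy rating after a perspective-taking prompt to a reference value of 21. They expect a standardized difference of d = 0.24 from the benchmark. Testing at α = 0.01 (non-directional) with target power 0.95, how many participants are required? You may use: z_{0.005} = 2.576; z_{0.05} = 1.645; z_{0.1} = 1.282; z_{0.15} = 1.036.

For a one-sample test: n = ((z_{α/2} + z_β) / d)².
z_{α/2} + z_β = 2.576 + 1.645 = 4.221.
n = (4.221 / 0.24)² = 17.588² = 309.32.
Round up.

n = 310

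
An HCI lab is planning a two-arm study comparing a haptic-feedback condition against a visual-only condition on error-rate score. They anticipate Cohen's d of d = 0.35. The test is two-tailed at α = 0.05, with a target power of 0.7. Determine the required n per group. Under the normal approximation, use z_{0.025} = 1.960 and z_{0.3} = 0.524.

n = 101 per group

For two independent groups with equal n: n = 2·((z_{α/2} + z_β) / d)².
z_{α/2} + z_β = 1.960 + 0.524 = 2.484.
n = 2 × (2.484 / 0.35)² = 2 × 7.097² = 2 × 50.37 = 100.7.
Round up to the next whole participant.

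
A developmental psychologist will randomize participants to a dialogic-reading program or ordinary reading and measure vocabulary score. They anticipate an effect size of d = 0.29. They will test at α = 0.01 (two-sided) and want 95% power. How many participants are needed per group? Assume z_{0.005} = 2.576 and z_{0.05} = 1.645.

n = 424 per group

For two independent groups with equal n: n = 2·((z_{α/2} + z_β) / d)².
z_{α/2} + z_β = 2.576 + 1.645 = 4.221.
n = 2 × (4.221 / 0.29)² = 2 × 14.555² = 2 × 211.85 = 423.7.
Round up to the next whole participant.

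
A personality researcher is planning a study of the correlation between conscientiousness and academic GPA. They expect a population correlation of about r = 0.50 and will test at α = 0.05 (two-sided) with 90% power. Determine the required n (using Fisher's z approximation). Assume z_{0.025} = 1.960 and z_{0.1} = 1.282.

Fisher's z: C = ½·ln((1+r)/(1−r)) = ½·ln(3.0000) = 0.5493.
n = ((z_{α/2} + z_β)/C)² + 3.
(1.960 + 1.282) / 0.5493 = 3.242 / 0.5493 = 5.902.
n = 5.902² + 3 = 34.83 + 3 = 37.8.
Round up.

n = 38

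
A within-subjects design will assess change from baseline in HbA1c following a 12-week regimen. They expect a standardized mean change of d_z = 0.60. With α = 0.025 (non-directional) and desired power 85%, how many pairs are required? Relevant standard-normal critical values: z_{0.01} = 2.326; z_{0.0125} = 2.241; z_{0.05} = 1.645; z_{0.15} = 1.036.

For a paired (one-sample on differences) test: n = ((z_{α/2} + z_β) / d)².
z_{α/2} + z_β = 2.241 + 1.036 = 3.277.
n = (3.277 / 0.60)² = 5.462² = 29.83.
Round up.

n = 30 pairs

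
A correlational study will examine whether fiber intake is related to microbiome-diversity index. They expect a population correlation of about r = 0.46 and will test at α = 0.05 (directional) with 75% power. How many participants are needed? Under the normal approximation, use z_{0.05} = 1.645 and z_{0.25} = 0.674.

Fisher's z: C = ½·ln((1+r)/(1−r)) = ½·ln(2.7037) = 0.4973.
n = ((z_{α} + z_β)/C)² + 3.
(1.645 + 0.674) / 0.4973 = 2.319 / 0.4973 = 4.663.
n = 4.663² + 3 = 21.75 + 3 = 24.7.
Round up.

n = 25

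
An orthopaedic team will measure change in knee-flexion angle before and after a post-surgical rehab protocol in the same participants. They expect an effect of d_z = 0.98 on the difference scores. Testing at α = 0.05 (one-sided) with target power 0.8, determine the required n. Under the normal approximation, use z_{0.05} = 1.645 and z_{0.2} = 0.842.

n = 7 pairs

For a paired (one-sample on differences) test: n = ((z_{α} + z_β) / d)².
z_{α} + z_β = 1.645 + 0.842 = 2.487.
n = (2.487 / 0.98)² = 2.538² = 6.44.
Round up.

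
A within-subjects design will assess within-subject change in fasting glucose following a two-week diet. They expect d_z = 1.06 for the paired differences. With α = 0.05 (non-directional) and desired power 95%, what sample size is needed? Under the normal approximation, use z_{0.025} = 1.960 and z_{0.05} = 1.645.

For a paired (one-sample on differences) test: n = ((z_{α/2} + z_β) / d)².
z_{α/2} + z_β = 1.960 + 1.645 = 3.605.
n = (3.605 / 1.06)² = 3.401² = 11.57.
Round up.

n = 12 pairs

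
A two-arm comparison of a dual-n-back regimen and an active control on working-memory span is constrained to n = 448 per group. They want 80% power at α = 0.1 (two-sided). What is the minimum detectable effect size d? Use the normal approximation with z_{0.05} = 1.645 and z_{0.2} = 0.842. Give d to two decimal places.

d_min ≈ 0.17

For two independent groups of n = 448 each: d_min = (z_{α/2} + z_β)·√(2/n).
z-sum = 1.645 + 0.842 = 2.487.
d_min = 2.487 × √(2/448) = 2.487 × 0.0668 = 0.166.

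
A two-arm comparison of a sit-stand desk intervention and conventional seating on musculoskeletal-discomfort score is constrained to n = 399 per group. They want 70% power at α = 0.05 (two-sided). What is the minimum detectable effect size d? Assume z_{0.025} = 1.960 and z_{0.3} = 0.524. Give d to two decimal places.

For two independent groups of n = 399 each: d_min = (z_{α/2} + z_β)·√(2/n).
z-sum = 1.960 + 0.524 = 2.484.
d_min = 2.484 × √(2/399) = 2.484 × 0.0708 = 0.176.

d_min ≈ 0.18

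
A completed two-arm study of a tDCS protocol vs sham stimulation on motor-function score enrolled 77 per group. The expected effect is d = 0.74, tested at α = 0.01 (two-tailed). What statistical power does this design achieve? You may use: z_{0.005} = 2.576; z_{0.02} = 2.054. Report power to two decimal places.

power ≈ 0.98

For two equal groups, power = Φ(d·√(n/2) − z_{α/2}).
d·√(n/2) = 0.74 × √(77/2) = 0.74 × 6.205 = 4.592.
z_β = 4.592 − 2.576 = 2.016.
Power = Φ(2.016) = 0.978.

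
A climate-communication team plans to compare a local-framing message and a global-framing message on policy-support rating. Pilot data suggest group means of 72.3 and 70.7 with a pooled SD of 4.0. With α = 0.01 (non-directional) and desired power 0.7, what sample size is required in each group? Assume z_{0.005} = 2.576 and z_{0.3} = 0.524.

Cohen's d = |M₁ − M₂| / SD_pooled = |72.3 − 70.7| / 4.0 = 1.6 / 4.0 = 0.400.
For two independent groups with equal n: n = 2·((z_{α/2} + z_β) / d)².
z_{α/2} + z_β = 2.576 + 0.524 = 3.100.
n = 2 × (3.100 / 0.400)² = 2 × 7.750² = 2 × 60.06 = 120.1.
Round up to the next whole participant.

n = 121 per group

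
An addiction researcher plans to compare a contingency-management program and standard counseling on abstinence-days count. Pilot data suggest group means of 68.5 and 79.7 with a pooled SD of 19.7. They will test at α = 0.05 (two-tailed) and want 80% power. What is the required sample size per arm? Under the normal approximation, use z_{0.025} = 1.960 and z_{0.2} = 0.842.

n = 49 per group

Cohen's d = |M₁ − M₂| / SD_pooled = |68.5 − 79.7| / 19.7 = 11.2 / 19.7 = 0.569.
For two independent groups with equal n: n = 2·((z_{α/2} + z_β) / d)².
z_{α/2} + z_β = 1.960 + 0.842 = 2.802.
n = 2 × (2.802 / 0.569)² = 2 × 4.924² = 2 × 24.25 = 48.5.
Round up to the next whole participant.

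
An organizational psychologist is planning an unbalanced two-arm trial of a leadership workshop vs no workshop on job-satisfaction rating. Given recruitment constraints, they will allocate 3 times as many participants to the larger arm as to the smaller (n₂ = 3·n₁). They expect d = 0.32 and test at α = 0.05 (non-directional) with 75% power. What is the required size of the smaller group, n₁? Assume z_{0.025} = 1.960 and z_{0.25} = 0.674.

With allocation ratio k = n₂/n₁ = 3, Var(x̄₁−x̄₂) = σ²(1/n₁ + 1/(k·n₁)) = σ²·(k+1)/(k·n₁).
So n₁ = (1 + 1/k)·((z_{α/2} + z_β)/d)² = 1.333 × (2.634/0.32)².
n₁ = 1.333 × 67.75 = 90.3.
Round up: n₁ = 91, giving n₂ = 3 × 91 = 273.

n₁ = 91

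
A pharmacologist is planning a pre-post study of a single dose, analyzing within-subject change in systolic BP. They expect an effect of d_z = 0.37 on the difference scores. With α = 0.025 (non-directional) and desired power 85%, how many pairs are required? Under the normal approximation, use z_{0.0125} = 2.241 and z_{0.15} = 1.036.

For a paired (one-sample on differences) test: n = ((z_{α/2} + z_β) / d)².
z_{α/2} + z_β = 2.241 + 1.036 = 3.277.
n = (3.277 / 0.37)² = 8.857² = 78.44.
Round up.

n = 79 pairs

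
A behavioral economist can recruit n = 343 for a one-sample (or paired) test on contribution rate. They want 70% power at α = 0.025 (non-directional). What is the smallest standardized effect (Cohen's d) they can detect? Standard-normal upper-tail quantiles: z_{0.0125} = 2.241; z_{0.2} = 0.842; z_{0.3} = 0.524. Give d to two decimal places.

For a single sample (or paired design) of n = 343: d_min = (z_{α/2} + z_β)/√n.
z-sum = 2.241 + 0.524 = 2.765.
d_min = 2.765 / √343 = 2.765 / 18.520 = 0.149.

d_min ≈ 0.15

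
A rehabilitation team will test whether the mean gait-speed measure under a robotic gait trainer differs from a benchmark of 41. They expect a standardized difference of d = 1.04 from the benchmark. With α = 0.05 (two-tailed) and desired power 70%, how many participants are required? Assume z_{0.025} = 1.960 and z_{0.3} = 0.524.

For a one-sample test: n = ((z_{α/2} + z_β) / d)².
z_{α/2} + z_β = 1.960 + 0.524 = 2.484.
n = (2.484 / 1.04)² = 2.388² = 5.70.
Round up.

n = 6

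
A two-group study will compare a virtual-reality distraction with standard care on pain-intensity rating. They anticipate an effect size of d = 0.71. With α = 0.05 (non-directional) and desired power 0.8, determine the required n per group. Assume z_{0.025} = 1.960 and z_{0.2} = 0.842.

For two independent groups with equal n: n = 2·((z_{α/2} + z_β) / d)².
z_{α/2} + z_β = 1.960 + 0.842 = 2.802.
n = 2 × (2.802 / 0.71)² = 2 × 3.946² = 2 × 15.57 = 31.1.
Round up to the next whole participant.

n = 32 per group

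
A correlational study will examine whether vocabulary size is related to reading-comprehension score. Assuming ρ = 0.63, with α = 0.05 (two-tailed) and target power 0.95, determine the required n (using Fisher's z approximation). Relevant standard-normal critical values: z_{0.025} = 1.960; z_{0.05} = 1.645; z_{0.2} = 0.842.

Fisher's z: C = ½·ln((1+r)/(1−r)) = ½·ln(4.4054) = 0.7414.
n = ((z_{α/2} + z_β)/C)² + 3.
(1.960 + 1.645) / 0.7414 = 3.605 / 0.7414 = 4.862.
n = 4.862² + 3 = 23.64 + 3 = 26.6.
Round up.

n = 27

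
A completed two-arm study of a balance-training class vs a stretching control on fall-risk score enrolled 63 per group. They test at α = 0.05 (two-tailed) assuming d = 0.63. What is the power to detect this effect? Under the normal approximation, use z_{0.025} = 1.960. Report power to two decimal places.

power ≈ 0.94

For two equal groups, power = Φ(d·√(n/2) − z_{α/2}).
d·√(n/2) = 0.63 × √(63/2) = 0.63 × 5.612 = 3.536.
z_β = 3.536 − 1.960 = 1.576.
Power = Φ(1.576) = 0.942.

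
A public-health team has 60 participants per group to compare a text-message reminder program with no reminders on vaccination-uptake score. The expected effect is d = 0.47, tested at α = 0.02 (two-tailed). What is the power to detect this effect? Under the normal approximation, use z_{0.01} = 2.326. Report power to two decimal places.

For two equal groups, power = Φ(d·√(n/2) − z_{α/2}).
d·√(n/2) = 0.47 × √(60/2) = 0.47 × 5.477 = 2.574.
z_β = 2.574 − 2.326 = 0.248.
Power = Φ(0.248) = 0.598.

power ≈ 0.60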